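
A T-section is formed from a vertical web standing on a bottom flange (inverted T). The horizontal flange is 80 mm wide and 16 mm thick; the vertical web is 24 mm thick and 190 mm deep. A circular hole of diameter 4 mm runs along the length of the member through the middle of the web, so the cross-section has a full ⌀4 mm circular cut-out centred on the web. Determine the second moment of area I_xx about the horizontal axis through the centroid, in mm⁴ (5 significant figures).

I_xx ≈ 2.4342 × 10⁷ mm⁴

Treat the section as a set of non-overlapping primitives; coordinates are from the bounding-box lower-left.
Flange: 80 × 16, A = 1 280 mm², y = 8 mm, Ī = 27306.67 mm⁴.
Web: 24 × 190, A = 4 560 mm², y = 111 mm, Ī = 13 718 000 mm⁴.
Hole (subtracted): ⌀4, A = 12.56637 mm², y = 111 mm, Ī = 12.56637 mm⁴.
Centroid: ȳ = ΣA·y / ΣA = 88.37598 mm.
Transfer each piece to the horizontal axis through the centroid using Ī + A·d² with d = y − 88.37598:
  flange: d = -80.37598 mm → contributes +8 296 487 mm⁴
  web: d = 22.62402 mm → contributes +16 052 020 mm⁴
  hole: d = 22.62402 mm → contributes −6444.619 mm⁴
Total I = 24 342 063 mm⁴.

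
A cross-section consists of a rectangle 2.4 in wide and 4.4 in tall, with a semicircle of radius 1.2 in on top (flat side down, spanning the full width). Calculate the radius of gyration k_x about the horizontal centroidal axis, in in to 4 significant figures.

Decompose the section into non-overlapping parts with the origin at the bottom-left of its bounding rectangle.
Rectangular body: 2.4 × 4.4, A = 10.56 in², y = 2.2 in, Ī = 17.0368 in⁴.
Semicircular cap: semicircle r = 1.2, A = 2.26195 in², y = 4.9093 in, Ī = 0.227592 in⁴.
Centroid: ȳ = ΣA·y / ΣA = 2.67795 in.
Transfer each piece to the horizontal centroidal axis using Ī + A·d² with d = y − 2.67795:
  rectangular body: d = -0.477953 in → contributes +19.4491 in⁴
  semicircular cap: d = 2.23134 in → contributes +11.4896 in⁴
Total I = 30.9387 in⁴.
Radius of gyration: k = √(I/A) = √(30.9387 / 12.8219) = 1.55337 in.

k_x ≈ 1.553 in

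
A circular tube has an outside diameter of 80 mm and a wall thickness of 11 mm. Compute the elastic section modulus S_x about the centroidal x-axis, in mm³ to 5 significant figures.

Break the section into simple shapes (no overlaps), measuring from the bottom-left corner of the bounding box.
Outer circle: ⌀80, A = 5026.548 mm², y = 40 mm, Ī = 2 010 619 mm⁴.
Bore (subtracted): ⌀58, A = 2642.079 mm², y = 40 mm, Ī = 555497.2 mm⁴.
By symmetry the centroid is at mid-height, ȳ = 40 mm.
All pieces are centred on the centroidal x-axis, so I = ΣĪ (holes subtracted) = 1 455 122 mm⁴.
Extreme fibre distance c = 40 mm; S = I/c = 36378.05 mm³.

S_x ≈ 3.6378 × 10⁴ mm³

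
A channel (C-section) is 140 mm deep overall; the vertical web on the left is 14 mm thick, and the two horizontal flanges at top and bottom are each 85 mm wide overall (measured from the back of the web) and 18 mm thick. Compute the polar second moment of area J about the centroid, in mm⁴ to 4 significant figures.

Decompose the section into non-overlapping parts with the origin at the bottom-left of its bounding rectangle.
Web: 14 × 140, A = 1 960 mm², y = 70 mm, Ī = 3 201 333 mm⁴.
Top flange (beyond web): 71 × 18, A = 1 278 mm², y = 131 mm, Ī = 34 506 mm⁴.
Bottom flange (beyond web): 71 × 18, A = 1 278 mm², y = 9 mm, Ī = 34 506 mm⁴.
By symmetry the centroid is at mid-height, ȳ = 70 mm.
Transfer each piece to the centroidal x-axis using Ī + A·d² with d = y − 70:
  web: d = 0 mm → contributes +3 201 333 mm⁴
  top flange (beyond web): d = 61 mm → contributes +4 789 944 mm⁴
  bottom flange (beyond web): d = -61 mm → contributes +4 789 944 mm⁴
Total I = 12 781 221 mm⁴.
For the y-axis: x̄ = 31.0545 mm.
Repeating about the centroidal y-axis gives I_y = 3 109 484 mm⁴.
Polar second moment: J = I_x + I_y = 15 890 705 mm⁴.

J ≈ 1.589 × 10⁷ mm⁴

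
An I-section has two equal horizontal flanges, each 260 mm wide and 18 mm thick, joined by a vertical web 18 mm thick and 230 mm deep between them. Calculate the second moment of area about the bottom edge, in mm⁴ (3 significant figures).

Decompose the section into non-overlapping parts with the origin at the bottom-left of its bounding rectangle.
Bottom flange: 260 × 18, A = 4 680 mm², y = 9 mm, Ī = 126 360 mm⁴.
Web: 18 × 230, A = 4 140 mm², y = 133 mm, Ī = 18 250 500 mm⁴.
Top flange: 260 × 18, A = 4 680 mm², y = 257 mm, Ī = 126 360 mm⁴.
Transfer each piece to the bottom edge using Ī + A·d² with d = y − 0:
  bottom flange: d = 9 mm → contributes +505 440 mm⁴
  web: d = 133 mm → contributes +91 482 960 mm⁴
  top flange: d = 257 mm → contributes +309 235 680 mm⁴
Total I = 401 224 080 mm⁴.

I_base ≈ 4.01 × 10⁸ mm⁴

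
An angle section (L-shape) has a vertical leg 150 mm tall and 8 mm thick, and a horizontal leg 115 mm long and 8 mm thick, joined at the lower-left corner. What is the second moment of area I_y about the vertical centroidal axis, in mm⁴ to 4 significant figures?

I_y ≈ 2.475 × 10⁶ mm⁴

Treat the section as a set of non-overlapping primitives; coordinates are from the bounding-box lower-left.
Vertical leg: 8 × 150, A = 1 200 mm², x = 4 mm, Ī = 6 400 mm⁴.
Horizontal leg (remainder): 107 × 8, A = 856 mm², x = 61.5 mm, Ī = 816 695 mm⁴.
Centroid: x̄ = ΣA·x / ΣA = 27.9397 mm.
Transfer each piece to the vertical centroidal axis using Ī + A·d² with d = x − 27.9397:
  vertical leg: d = -23.9397 mm → contributes +694 130 mm⁴
  horizontal leg (remainder): d = 33.5603 mm → contributes +1 780 803 mm⁴
Total I = 2 474 934 mm⁴.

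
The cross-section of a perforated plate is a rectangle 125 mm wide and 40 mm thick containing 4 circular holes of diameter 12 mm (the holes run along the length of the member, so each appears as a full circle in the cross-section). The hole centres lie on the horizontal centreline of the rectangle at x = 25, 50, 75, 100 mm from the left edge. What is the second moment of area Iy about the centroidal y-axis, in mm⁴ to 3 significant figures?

Iy ≈ 6.15 × 10⁶ mm⁴

Decompose the section into non-overlapping parts with the origin at the bottom-left of its bounding rectangle.
Plate: 125 × 40, A = 5 000 mm², x = 62.5 mm, Ī = 6 510 417 mm⁴.
Hole 1 (subtracted): ⌀12, A = 113.1 mm², x = 25 mm, Ī = 1017.9 mm⁴.
Hole 2 (subtracted): ⌀12, A = 113.1 mm², x = 50 mm, Ī = 1017.9 mm⁴.
Hole 3 (subtracted): ⌀12, A = 113.1 mm², x = 75 mm, Ī = 1017.9 mm⁴.
Hole 4 (subtracted): ⌀12, A = 113.1 mm², x = 100 mm, Ī = 1017.9 mm⁴.
By symmetry the centroid is at mid-width, x̄ = 62.5 mm.
Transfer each piece to the centroidal y-axis using Ī + A·d² with d = x − 62.5:
  plate: d = 0 mm → contributes +6 510 417 mm⁴
  hole 1: d = -37.5 mm → contributes −160 061 mm⁴
  hole 2: d = -12.5 mm → contributes −18 689 mm⁴
  hole 3: d = 12.5 mm → contributes −18 689 mm⁴
  hole 4: d = 37.5 mm → contributes −160 061 mm⁴
Total I = 6 152 916 mm⁴.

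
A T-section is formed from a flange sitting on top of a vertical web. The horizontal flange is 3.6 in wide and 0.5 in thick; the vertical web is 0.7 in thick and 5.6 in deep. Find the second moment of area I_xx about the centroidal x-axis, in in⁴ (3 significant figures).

I_xx ≈ 21.8 in⁴

Treat the section as a set of non-overlapping primitives; coordinates are from the bounding-box lower-left.
Flange: 3.6 × 0.5, A = 1.8 in², y = 5.85 in, Ī = 0.0375 in⁴.
Web: 0.7 × 5.6, A = 3.92 in², y = 2.8 in, Ī = 10.244 in⁴.
Centroid: ȳ = ΣA·y / ΣA = 3.7598 in.
Transfer each piece to the centroidal x-axis using Ī + A·d² with d = y − 3.7598:
  flange: d = 2.0902 in → contributes +7.9017 in⁴
  web: d = -0.95979 in → contributes +13.855 in⁴
Total I = 21.757 in⁴.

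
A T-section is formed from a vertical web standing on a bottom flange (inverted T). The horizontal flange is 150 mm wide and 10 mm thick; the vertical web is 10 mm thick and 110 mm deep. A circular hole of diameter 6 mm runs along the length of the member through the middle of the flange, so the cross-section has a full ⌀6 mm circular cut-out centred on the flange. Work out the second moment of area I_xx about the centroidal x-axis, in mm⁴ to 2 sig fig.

I_xx ≈ 3.4 × 10⁶ mm⁴

Decompose the section into non-overlapping parts with the origin at the bottom-left of its bounding rectangle.
Flange: 150 × 10, A = 1 500 mm², y = 5 mm, Ī = 12 500 mm⁴.
Web: 10 × 110, A = 1 100 mm², y = 65 mm, Ī = 1 109 167 mm⁴.
Hole (subtracted): ⌀6, A = 28.27 mm², y = 5 mm, Ī = 63.62 mm⁴.
Centroid: ȳ = ΣA·y / ΣA = 30.66 mm.
Transfer each piece to the centroidal x-axis using Ī + A·d² with d = y − 30.66:
  flange: d = -25.66 mm → contributes +1 000 438 mm⁴
  web: d = 34.34 mm → contributes +2 406 046 mm⁴
  hole: d = -25.66 mm → contributes −18 686 mm⁴
Total I = 3 387 799 mm⁴.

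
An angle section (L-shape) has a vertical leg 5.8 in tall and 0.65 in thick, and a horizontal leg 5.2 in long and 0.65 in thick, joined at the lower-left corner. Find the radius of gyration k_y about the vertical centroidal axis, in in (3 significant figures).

Treat the section as a set of non-overlapping primitives; coordinates are from the bounding-box lower-left.
Vertical leg: 0.65 × 5.8, A = 3.77 in², x = 0.325 in, Ī = 0.13274 in⁴.
Horizontal leg (remainder): 4.55 × 0.65, A = 2.9575 in², x = 2.925 in, Ī = 5.1023 in⁴.
Centroid: x̄ = ΣA·x / ΣA = 1.468 in.
Transfer each piece to the vertical centroidal axis using Ī + A·d² with d = x − 1.468:
  vertical leg: d = -1.143 in → contributes +5.058 in⁴
  horizontal leg (remainder): d = 1.457 in → contributes +11.381 in⁴
Total I = 16.439 in⁴.
Radius of gyration: k = √(I/A) = √(16.439 / 6.7275) = 1.5632 in.

k_y ≈ 1.56 in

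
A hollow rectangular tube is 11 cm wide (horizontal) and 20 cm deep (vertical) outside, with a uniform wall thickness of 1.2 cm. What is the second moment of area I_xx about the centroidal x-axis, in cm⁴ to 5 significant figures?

Treat the section as a set of non-overlapping primitives; coordinates are from the bounding-box lower-left.
Outer rectangle: 11 × 20, A = 220 cm², y = 10 cm, Ī = 7333.333 cm⁴.
Inner void (subtracted): 8.6 × 17.6, A = 151.36 cm², y = 10 cm, Ī = 3907.106 cm⁴.
By symmetry the centroid is at mid-height, ȳ = 10 cm.
All pieces are centred on the centroidal x-axis, so I = ΣĪ (holes subtracted) = 3426.227 cm⁴.

I_xx ≈ 3426.2 cm⁴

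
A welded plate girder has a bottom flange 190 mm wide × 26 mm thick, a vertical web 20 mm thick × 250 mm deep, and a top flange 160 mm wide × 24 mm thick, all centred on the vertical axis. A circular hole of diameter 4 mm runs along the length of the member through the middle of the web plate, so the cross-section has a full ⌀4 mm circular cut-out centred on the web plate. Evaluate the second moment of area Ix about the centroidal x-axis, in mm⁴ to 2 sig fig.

Treat the section as a set of non-overlapping primitives; coordinates are from the bounding-box lower-left.
Bottom plate: 190 × 26, A = 4 940 mm², y = 13 mm, Ī = 278 287 mm⁴.
Web plate: 20 × 250, A = 5 000 mm², y = 151 mm, Ī = 26 041 667 mm⁴.
Top plate: 160 × 24, A = 3 840 mm², y = 288 mm, Ī = 184 320 mm⁴.
Hole (subtracted): ⌀4, A = 12.57 mm², y = 151 mm, Ī = 12.57 mm⁴.
Centroid: ȳ = ΣA·y / ΣA = 139.7 mm.
Transfer each piece to the centroidal x-axis using Ī + A·d² with d = y − 139.7:
  bottom plate: d = -126.7 mm → contributes +79 573 381 mm⁴
  web plate: d = 11.3 mm → contributes +26 680 675 mm⁴
  top plate: d = 148.3 mm → contributes +84 642 643 mm⁴
  hole: d = 11.3 mm → contributes −1 619 mm⁴
Total I = 190 895 080 mm⁴.

Ix ≈ 1.9 × 10⁸ mm⁴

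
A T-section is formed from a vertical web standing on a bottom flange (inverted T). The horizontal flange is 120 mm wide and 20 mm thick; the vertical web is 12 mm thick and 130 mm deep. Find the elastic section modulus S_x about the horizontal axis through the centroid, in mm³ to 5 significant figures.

S_x ≈ 6.8763 × 10⁴ mm³

Split into non-overlapping primitives; take the origin at the lower-left of the bounding box.
Flange: 120 × 20, A = 2 400 mm², y = 10 mm, Ī = 80 000 mm⁴.
Web: 12 × 130, A = 1 560 mm², y = 85 mm, Ī = 2 197 000 mm⁴.
Centroid: ȳ = ΣA·y / ΣA = 39.54545 mm.
Transfer each piece to the horizontal axis through the centroid using Ī + A·d² with d = y − 39.54545:
  flange: d = -29.54545 mm → contributes +2 175 041 mm⁴
  web: d = 45.45455 mm → contributes +5 420 140 mm⁴
Total I = 7 595 182 mm⁴.
Extreme fibre distance c = 110.4545 mm; S = I/c = 68762.96 mm³.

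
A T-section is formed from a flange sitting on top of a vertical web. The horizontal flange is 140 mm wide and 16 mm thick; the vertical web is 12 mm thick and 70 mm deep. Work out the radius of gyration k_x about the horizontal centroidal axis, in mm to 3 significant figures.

k_x ≈ 22.2 mm

Treat the section as a set of non-overlapping primitives; coordinates are from the bounding-box lower-left.
Flange: 140 × 16, A = 2 240 mm², y = 78 mm, Ī = 47 787 mm⁴.
Web: 12 × 70, A = 840 mm², y = 35 mm, Ī = 343 000 mm⁴.
Centroid: ȳ = ΣA·y / ΣA = 66.273 mm.
Transfer each piece to the horizontal centroidal axis using Ī + A·d² with d = y − 66.273:
  flange: d = 11.727 mm → contributes +355 851 mm⁴
  web: d = -31.273 mm → contributes +1 164 506 mm⁴
Total I = 1 520 358 mm⁴.
Radius of gyration: k = √(I/A) = √(1 520 358 / 3 080) = 22.218 mm.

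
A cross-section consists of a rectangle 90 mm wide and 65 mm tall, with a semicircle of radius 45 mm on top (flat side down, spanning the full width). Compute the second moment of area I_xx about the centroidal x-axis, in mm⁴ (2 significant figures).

Treat the section as a set of non-overlapping primitives; coordinates are from the bounding-box lower-left.
Rectangular body: 90 × 65, A = 5 850 mm², y = 32.5 mm, Ī = 2 059 688 mm⁴.
Semicircular cap: semicircle r = 45, A = 3 181 mm², y = 84.1 mm, Ī = 450 072 mm⁴.
Centroid: ȳ = ΣA·y / ΣA = 50.67 mm.
Transfer each piece to the centroidal x-axis using Ī + A·d² with d = y − 50.67:
  rectangular body: d = -18.17 mm → contributes +3 991 936 mm⁴
  semicircular cap: d = 33.42 mm → contributes +4 003 716 mm⁴
Total I = 7 995 652 mm⁴.

I_xx ≈ 8.0 × 10⁶ mm⁴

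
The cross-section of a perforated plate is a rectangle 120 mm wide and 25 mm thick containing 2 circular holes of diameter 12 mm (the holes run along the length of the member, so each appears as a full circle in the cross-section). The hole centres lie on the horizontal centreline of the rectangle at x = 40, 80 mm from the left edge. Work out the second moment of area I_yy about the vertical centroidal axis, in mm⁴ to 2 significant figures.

Treat the section as a set of non-overlapping primitives; coordinates are from the bounding-box lower-left.
Plate: 120 × 25, A = 3 000 mm², x = 60 mm, Ī = 3 600 000 mm⁴.
Hole 1 (subtracted): ⌀12, A = 113.1 mm², x = 40 mm, Ī = 1 018 mm⁴.
Hole 2 (subtracted): ⌀12, A = 113.1 mm², x = 80 mm, Ī = 1 018 mm⁴.
By symmetry the centroid is at mid-width, x̄ = 60 mm.
Transfer each piece to the vertical centroidal axis using Ī + A·d² with d = x − 60:
  plate: d = 0 mm → contributes +3 600 000 mm⁴
  hole 1: d = -20 mm → contributes −46 257 mm⁴
  hole 2: d = 20 mm → contributes −46 257 mm⁴
Total I = 3 507 486 mm⁴.

I_yy ≈ 3.5 × 10⁶ mm⁴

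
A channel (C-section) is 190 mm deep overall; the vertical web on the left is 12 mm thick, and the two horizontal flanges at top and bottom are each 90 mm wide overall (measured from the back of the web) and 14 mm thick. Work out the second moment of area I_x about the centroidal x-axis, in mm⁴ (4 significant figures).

I_x ≈ 2.381 × 10⁷ mm⁴

Decompose the section into non-overlapping parts with the origin at the bottom-left of its bounding rectangle.
Web: 12 × 190, A = 2 280 mm², y = 95 mm, Ī = 6 859 000 mm⁴.
Top flange (beyond web): 78 × 14, A = 1 092 mm², y = 183 mm, Ī = 17 836 mm⁴.
Bottom flange (beyond web): 78 × 14, A = 1 092 mm², y = 7 mm, Ī = 17 836 mm⁴.
By symmetry the centroid is at mid-height, ȳ = 95 mm.
Transfer each piece to the centroidal x-axis using Ī + A·d² with d = y − 95:
  web: d = 0 mm → contributes +6 859 000 mm⁴
  top flange (beyond web): d = 88 mm → contributes +8 474 284 mm⁴
  bottom flange (beyond web): d = -88 mm → contributes +8 474 284 mm⁴
Total I = 23 807 568 mm⁴.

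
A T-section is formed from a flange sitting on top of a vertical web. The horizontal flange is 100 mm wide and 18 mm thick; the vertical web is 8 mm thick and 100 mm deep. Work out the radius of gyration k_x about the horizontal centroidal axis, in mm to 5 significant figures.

k_x ≈ 31.884 mm

Treat the section as a set of non-overlapping primitives; coordinates are from the bounding-box lower-left.
Flange: 100 × 18, A = 1 800 mm², y = 109 mm, Ī = 48 600 mm⁴.
Web: 8 × 100, A = 800 mm², y = 50 mm, Ī = 666666.7 mm⁴.
Centroid: ȳ = ΣA·y / ΣA = 90.84615 mm.
Transfer each piece to the horizontal centroidal axis using Ī + A·d² with d = y − 90.84615:
  flange: d = 18.15385 mm → contributes +641811.8 mm⁴
  web: d = -40.84615 mm → contributes +2 001 393 mm⁴
Total I = 2 643 205 mm⁴.
Radius of gyration: k = √(I/A) = √(2 643 205 / 2 600) = 31.88444 mm.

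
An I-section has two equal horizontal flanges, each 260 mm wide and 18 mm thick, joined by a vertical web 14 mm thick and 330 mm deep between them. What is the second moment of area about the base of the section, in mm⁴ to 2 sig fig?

Treat the section as a set of non-overlapping primitives; coordinates are from the bounding-box lower-left.
Bottom flange: 260 × 18, A = 4 680 mm², y = 9 mm, Ī = 126 360 mm⁴.
Web: 14 × 330, A = 4 620 mm², y = 183 mm, Ī = 41 926 500 mm⁴.
Top flange: 260 × 18, A = 4 680 mm², y = 357 mm, Ī = 126 360 mm⁴.
Transfer each piece to the bottom edge using Ī + A·d² with d = y − 0:
  bottom flange: d = 9 mm → contributes +505 440 mm⁴
  web: d = 183 mm → contributes +196 645 680 mm⁴
  top flange: d = 357 mm → contributes +596 587 680 mm⁴
Total I = 793 738 800 mm⁴.

I_base ≈ 7.9 × 10⁸ mm⁴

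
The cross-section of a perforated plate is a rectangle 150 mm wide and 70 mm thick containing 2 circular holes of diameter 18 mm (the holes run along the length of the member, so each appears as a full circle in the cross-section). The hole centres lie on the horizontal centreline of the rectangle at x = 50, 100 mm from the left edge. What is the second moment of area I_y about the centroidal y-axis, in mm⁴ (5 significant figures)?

I_y ≈ 1.9359 × 10⁷ mm⁴

Break the section into simple shapes (no overlaps), measuring from the bottom-left corner of the bounding box.
Plate: 150 × 70, A = 10 500 mm², x = 75 mm, Ī = 19 687 500 mm⁴.
Hole 1 (subtracted): ⌀18, A = 254.469 mm², x = 50 mm, Ī = 5152.997 mm⁴.
Hole 2 (subtracted): ⌀18, A = 254.469 mm², x = 100 mm, Ī = 5152.997 mm⁴.
By symmetry the centroid is at mid-width, x̄ = 75 mm.
Transfer each piece to the centroidal y-axis using Ī + A·d² with d = x − 75:
  plate: d = 0 mm → contributes +19 687 500 mm⁴
  hole 1: d = -25 mm → contributes −164196.1 mm⁴
  hole 2: d = 25 mm → contributes −164196.1 mm⁴
Total I = 19 359 108 mm⁴.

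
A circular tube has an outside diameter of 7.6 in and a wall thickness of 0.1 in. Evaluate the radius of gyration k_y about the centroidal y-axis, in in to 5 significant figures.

k_y ≈ 2.6519 in

Treat the section as a set of non-overlapping primitives; coordinates are from the bounding-box lower-left.
Outer circle: ⌀7.6, A = 45.3646 in², x = 3.8 in, Ī = 163.7662 in⁴.
Bore (subtracted): ⌀7.4, A = 43.0084 in², x = 3.8 in, Ī = 147.1963 in⁴.
By symmetry the centroid is at mid-width, x̄ = 3.8 in.
All pieces are centred on the centroidal y-axis, so I = ΣĪ (holes subtracted) = 16.56994 in⁴.
Radius of gyration: k = √(I/A) = √(16.56994 / 2.356194) = 2.651886 in.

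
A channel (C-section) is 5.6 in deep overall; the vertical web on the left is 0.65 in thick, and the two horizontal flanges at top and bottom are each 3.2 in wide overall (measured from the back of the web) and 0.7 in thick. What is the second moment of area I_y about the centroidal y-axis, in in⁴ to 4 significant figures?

I_y ≈ 6.677 in⁴

Break the section into simple shapes (no overlaps), measuring from the bottom-left corner of the bounding box.
Web: 0.65 × 5.6, A = 3.64 in², x = 0.325 in, Ī = 0.128158 in⁴.
Top flange (beyond web): 2.55 × 0.7, A = 1.785 in², x = 1.925 in, Ī = 0.967247 in⁴.
Bottom flange (beyond web): 2.55 × 0.7, A = 1.785 in², x = 1.925 in, Ī = 0.967247 in⁴.
Centroid: x̄ = ΣA·x / ΣA = 1.11723 in.
Transfer each piece to the centroidal y-axis using Ī + A·d² with d = x − 1.11723:
  web: d = -0.792233 in → contributes +2.41274 in⁴
  top flange (beyond web): d = 0.807767 in → contributes +2.13194 in⁴
  bottom flange (beyond web): d = 0.807767 in → contributes +2.13194 in⁴
Total I = 6.67662 in⁴.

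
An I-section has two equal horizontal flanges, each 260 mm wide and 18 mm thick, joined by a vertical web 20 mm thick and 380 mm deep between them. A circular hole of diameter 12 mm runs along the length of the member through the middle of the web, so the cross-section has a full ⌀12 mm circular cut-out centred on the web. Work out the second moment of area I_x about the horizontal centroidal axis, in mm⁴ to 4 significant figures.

I_x ≈ 4.624 × 10⁸ mm⁴

Treat the section as a set of non-overlapping primitives; coordinates are from the bounding-box lower-left.
Bottom flange: 260 × 18, A = 4 680 mm², y = 9 mm, Ī = 126 360 mm⁴.
Web: 20 × 380, A = 7 600 mm², y = 208 mm, Ī = 91 453 333 mm⁴.
Top flange: 260 × 18, A = 4 680 mm², y = 407 mm, Ī = 126 360 mm⁴.
Hole (subtracted): ⌀12, A = 113.097 mm², y = 208 mm, Ī = 1017.88 mm⁴.
By symmetry the centroid is at mid-height, ȳ = 208 mm.
Transfer each piece to the horizontal centroidal axis using Ī + A·d² with d = y − 208:
  bottom flange: d = -199 mm → contributes +185 459 040 mm⁴
  web: d = 0 mm → contributes +91 453 333 mm⁴
  top flange: d = 199 mm → contributes +185 459 040 mm⁴
  hole: d = 0 mm → contributes −1017.88 mm⁴
Total I = 462 370 395 mm⁴.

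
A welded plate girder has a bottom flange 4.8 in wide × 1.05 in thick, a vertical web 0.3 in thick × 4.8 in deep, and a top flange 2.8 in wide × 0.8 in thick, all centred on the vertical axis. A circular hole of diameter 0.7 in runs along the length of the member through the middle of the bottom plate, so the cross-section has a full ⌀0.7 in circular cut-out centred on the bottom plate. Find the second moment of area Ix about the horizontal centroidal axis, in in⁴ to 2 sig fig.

Ix ≈ 54 in⁴

Decompose the section into non-overlapping parts with the origin at the bottom-left of its bounding rectangle.
Bottom plate: 4.8 × 1.05, A = 5.04 in², y = 0.525 in, Ī = 0.4631 in⁴.
Web plate: 0.3 × 4.8, A = 1.44 in², y = 3.45 in, Ī = 2.765 in⁴.
Top plate: 2.8 × 0.8, A = 2.24 in², y = 6.25 in, Ī = 0.1195 in⁴.
Hole (subtracted): ⌀0.7, A = 0.3848 in², y = 0.525 in, Ī = 0.01179 in⁴.
Centroid: ȳ = ΣA·y / ΣA = 2.569 in.
Transfer each piece to the horizontal centroidal axis using Ī + A·d² with d = y − 2.569:
  bottom plate: d = -2.044 in → contributes +21.52 in⁴
  web plate: d = 0.8811 in → contributes +3.883 in⁴
  top plate: d = 3.681 in → contributes +30.47 in⁴
  hole: d = -2.044 in → contributes −1.619 in⁴
Total I = 54.25 in⁴.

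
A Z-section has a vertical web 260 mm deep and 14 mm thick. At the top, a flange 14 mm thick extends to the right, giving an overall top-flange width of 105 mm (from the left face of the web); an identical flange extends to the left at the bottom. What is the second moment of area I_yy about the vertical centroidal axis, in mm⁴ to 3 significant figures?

I_yy ≈ 8.84 × 10⁶ mm⁴

Break the section into simple shapes (no overlaps), measuring from the bottom-left corner of the bounding box.
Web: 14 × 260, A = 3 640 mm², x = 98 mm, Ī = 59 453 mm⁴.
Top flange (beyond web): 91 × 14, A = 1 274 mm², x = 150.5 mm, Ī = 879 166 mm⁴.
Bottom flange (beyond web): 91 × 14, A = 1 274 mm², x = 45.5 mm, Ī = 879 166 mm⁴.
Centroid: x̄ = ΣA·x / ΣA = 98 mm.
Transfer each piece to the vertical centroidal axis using Ī + A·d² with d = x − 98:
  web: d = 0 mm → contributes +59 453 mm⁴
  top flange (beyond web): d = 52.5 mm → contributes +4 390 629 mm⁴
  bottom flange (beyond web): d = -52.5 mm → contributes +4 390 629 mm⁴
Total I = 8 840 711 mm⁴.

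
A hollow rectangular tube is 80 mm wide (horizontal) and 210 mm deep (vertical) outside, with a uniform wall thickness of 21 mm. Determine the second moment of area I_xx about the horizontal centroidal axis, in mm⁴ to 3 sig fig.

Treat the section as a set of non-overlapping primitives; coordinates are from the bounding-box lower-left.
Outer rectangle: 80 × 210, A = 16 800 mm², y = 105 mm, Ī = 61 740 000 mm⁴.
Inner void (subtracted): 38 × 168, A = 6 384 mm², y = 105 mm, Ī = 15 015 168 mm⁴.
By symmetry the centroid is at mid-height, ȳ = 105 mm.
All pieces are centred on the horizontal centroidal axis, so I = ΣĪ (holes subtracted) = 46 724 832 mm⁴.

I_xx ≈ 4.67 × 10⁷ mm⁴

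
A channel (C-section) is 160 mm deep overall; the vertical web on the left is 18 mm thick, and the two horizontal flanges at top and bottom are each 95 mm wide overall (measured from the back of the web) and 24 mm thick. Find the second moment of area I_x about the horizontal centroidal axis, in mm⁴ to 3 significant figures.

I_x ≈ 2.34 × 10⁷ mm⁴

Decompose the section into non-overlapping parts with the origin at the bottom-left of its bounding rectangle.
Web: 18 × 160, A = 2 880 mm², y = 80 mm, Ī = 6 144 000 mm⁴.
Top flange (beyond web): 77 × 24, A = 1 848 mm², y = 148 mm, Ī = 88 704 mm⁴.
Bottom flange (beyond web): 77 × 24, A = 1 848 mm², y = 12 mm, Ī = 88 704 mm⁴.
By symmetry the centroid is at mid-height, ȳ = 80 mm.
Transfer each piece to the horizontal centroidal axis using Ī + A·d² with d = y − 80:
  web: d = 0 mm → contributes +6 144 000 mm⁴
  top flange (beyond web): d = 68 mm → contributes +8 633 856 mm⁴
  bottom flange (beyond web): d = -68 mm → contributes +8 633 856 mm⁴
Total I = 23 411 712 mm⁴.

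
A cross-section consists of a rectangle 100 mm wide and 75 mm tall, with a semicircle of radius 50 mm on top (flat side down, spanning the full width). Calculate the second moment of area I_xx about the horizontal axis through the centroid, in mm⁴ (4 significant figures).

Break the section into simple shapes (no overlaps), measuring from the bottom-left corner of the bounding box.
Rectangular body: 100 × 75, A = 7 500 mm², y = 37.5 mm, Ī = 3 515 625 mm⁴.
Semicircular cap: semicircle r = 50, A = 3926.99 mm², y = 96.2207 mm, Ī = 685 981 mm⁴.
Centroid: ȳ = ΣA·y / ΣA = 57.6799 mm.
Transfer each piece to the horizontal axis through the centroid using Ī + A·d² with d = y − 57.6799:
  rectangular body: d = -20.1799 mm → contributes +6 569 837 mm⁴
  semicircular cap: d = 38.5408 mm → contributes +6 519 095 mm⁴
Total I = 13 088 932 mm⁴.

I_xx ≈ 1.309 × 10⁷ mm⁴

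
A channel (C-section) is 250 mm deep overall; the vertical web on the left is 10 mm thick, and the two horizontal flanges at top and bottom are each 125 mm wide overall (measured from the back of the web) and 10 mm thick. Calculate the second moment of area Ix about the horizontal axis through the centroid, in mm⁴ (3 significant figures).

Ix ≈ 4.62 × 10⁷ mm⁴

Split into non-overlapping primitives; take the origin at the lower-left of the bounding box.
Web: 10 × 250, A = 2 500 mm², y = 125 mm, Ī = 13 020 833 mm⁴.
Top flange (beyond web): 115 × 10, A = 1 150 mm², y = 245 mm, Ī = 9583.3 mm⁴.
Bottom flange (beyond web): 115 × 10, A = 1 150 mm², y = 5 mm, Ī = 9583.3 mm⁴.
By symmetry the centroid is at mid-height, ȳ = 125 mm.
Transfer each piece to the horizontal axis through the centroid using Ī + A·d² with d = y − 125:
  web: d = 0 mm → contributes +13 020 833 mm⁴
  top flange (beyond web): d = 120 mm → contributes +16 569 583 mm⁴
  bottom flange (beyond web): d = -120 mm → contributes +16 569 583 mm⁴
Total I = 46 160 000 mm⁴.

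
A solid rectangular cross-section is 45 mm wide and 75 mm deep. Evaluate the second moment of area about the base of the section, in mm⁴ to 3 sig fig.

I_base ≈ 6.33 × 10⁶ mm⁴

The section: 45 × 75, A = 3 375 mm², y = 37.5 mm, Ī = 1 582 031 mm⁴.
Transfer it to the base of the section using Ī + A·d² with d = y − 0:
  the section: d = 37.5 mm → contributes +6 328 125 mm⁴
Total I = 6 328 125 mm⁴.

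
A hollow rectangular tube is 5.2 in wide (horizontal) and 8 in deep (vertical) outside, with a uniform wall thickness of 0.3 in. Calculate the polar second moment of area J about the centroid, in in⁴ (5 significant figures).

Treat the section as a set of non-overlapping primitives; coordinates are from the bounding-box lower-left.
Outer rectangle: 5.2 × 8, A = 41.6 in², y = 4 in, Ī = 221.8667 in⁴.
Inner void (subtracted): 4.6 × 7.4, A = 34.04 in², y = 4 in, Ī = 155.3359 in⁴.
By symmetry the centroid is at mid-height, ȳ = 4 in.
All pieces are centred on the centroidal x-axis, so I = ΣĪ (holes subtracted) = 66.5308 in⁴.
Repeating about the centroidal y-axis gives I_y = 33.7148 in⁴.
Polar second moment: J = I_x + I_y = 100.2456 in⁴.

J ≈ 100.25 in⁴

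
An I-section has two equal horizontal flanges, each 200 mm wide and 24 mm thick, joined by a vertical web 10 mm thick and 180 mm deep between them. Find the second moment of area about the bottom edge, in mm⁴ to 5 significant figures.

I_base ≈ 2.5335 × 10⁸ mm⁴

Break the section into simple shapes (no overlaps), measuring from the bottom-left corner of the bounding box.
Bottom flange: 200 × 24, A = 4 800 mm², y = 12 mm, Ī = 230 400 mm⁴.
Web: 10 × 180, A = 1 800 mm², y = 114 mm, Ī = 4 860 000 mm⁴.
Top flange: 200 × 24, A = 4 800 mm², y = 216 mm, Ī = 230 400 mm⁴.
Transfer each piece to a horizontal axis along the bottom face using Ī + A·d² with d = y − 0:
  bottom flange: d = 12 mm → contributes +921 600 mm⁴
  web: d = 114 mm → contributes +28 252 800 mm⁴
  top flange: d = 216 mm → contributes +224 179 200 mm⁴
Total I = 253 353 600 mm⁴.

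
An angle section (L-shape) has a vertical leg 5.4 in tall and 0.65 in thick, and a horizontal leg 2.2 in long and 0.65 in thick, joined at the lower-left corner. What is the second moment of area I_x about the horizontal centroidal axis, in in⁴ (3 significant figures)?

I_x ≈ 13.0 in⁴

Break the section into simple shapes (no overlaps), measuring from the bottom-left corner of the bounding box.
Vertical leg: 0.65 × 5.4, A = 3.51 in², y = 2.7 in, Ī = 8.5293 in⁴.
Horizontal leg (remainder): 1.55 × 0.65, A = 1.0075 in², y = 0.325 in, Ī = 0.035472 in⁴.
Centroid: ȳ = ΣA·y / ΣA = 2.1703 in.
Transfer each piece to the horizontal centroidal axis using Ī + A·d² with d = y − 2.1703:
  vertical leg: d = 0.52968 in → contributes +9.5141 in⁴
  horizontal leg (remainder): d = -1.8453 in → contributes +3.4662 in⁴
Total I = 12.98 in⁴.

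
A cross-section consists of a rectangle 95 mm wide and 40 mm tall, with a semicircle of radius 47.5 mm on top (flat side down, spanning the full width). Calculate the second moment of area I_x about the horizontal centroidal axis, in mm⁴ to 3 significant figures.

Decompose the section into non-overlapping parts with the origin at the bottom-left of its bounding rectangle.
Rectangular body: 95 × 40, A = 3 800 mm², y = 20 mm, Ī = 506 667 mm⁴.
Semicircular cap: semicircle r = 47.5, A = 3544.1 mm², y = 60.16 mm, Ī = 558 736 mm⁴.
Centroid: ȳ = ΣA·y / ΣA = 39.38 mm.
Transfer each piece to the horizontal centroidal axis using Ī + A·d² with d = y − 39.38:
  rectangular body: d = -19.38 mm → contributes +1 933 913 mm⁴
  semicircular cap: d = 20.779 mm → contributes +2 089 032 mm⁴
Total I = 4 022 944 mm⁴.

I_x ≈ 4.02 × 10⁶ mm⁴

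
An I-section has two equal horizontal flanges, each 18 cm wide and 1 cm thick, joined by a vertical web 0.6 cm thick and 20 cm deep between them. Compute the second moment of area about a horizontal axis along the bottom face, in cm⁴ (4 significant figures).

I_base ≈ 1.018 × 10⁴ cm⁴

Treat the section as a set of non-overlapping primitives; coordinates are from the bounding-box lower-left.
Bottom flange: 18 × 1, A = 18 cm², y = 0.5 cm, Ī = 1.5 cm⁴.
Web: 0.6 × 20, A = 12 cm², y = 11 cm, Ī = 400 cm⁴.
Top flange: 18 × 1, A = 18 cm², y = 21.5 cm, Ī = 1.5 cm⁴.
Transfer each piece to the bottom edge using Ī + A·d² with d = y − 0:
  bottom flange: d = 0.5 cm → contributes +6 cm⁴
  web: d = 11 cm → contributes +1 852 cm⁴
  top flange: d = 21.5 cm → contributes +8 322 cm⁴
Total I = 10 180 cm⁴.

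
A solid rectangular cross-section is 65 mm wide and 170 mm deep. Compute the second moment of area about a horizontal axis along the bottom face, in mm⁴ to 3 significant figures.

I_base ≈ 1.06 × 10⁸ mm⁴

The section: 65 × 170, A = 11 050 mm², y = 85 mm, Ī = 26 612 083 mm⁴.
Transfer it to a horizontal axis along the bottom face using Ī + A·d² with d = y − 0:
  the section: d = 85 mm → contributes +106 448 333 mm⁴
Total I = 106 448 333 mm⁴.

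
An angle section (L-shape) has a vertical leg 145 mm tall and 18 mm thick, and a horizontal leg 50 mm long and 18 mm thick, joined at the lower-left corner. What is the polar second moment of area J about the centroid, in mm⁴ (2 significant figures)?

J ≈ 6.9 × 10⁶ mm⁴

Decompose the section into non-overlapping parts with the origin at the bottom-left of its bounding rectangle.
Vertical leg: 18 × 145, A = 2 610 mm², y = 72.5 mm, Ī = 4 572 938 mm⁴.
Horizontal leg (remainder): 32 × 18, A = 576 mm², y = 9 mm, Ī = 15 552 mm⁴.
Centroid: ȳ = ΣA·y / ΣA = 61.02 mm.
Transfer each piece to the centroidal x-axis using Ī + A·d² with d = y − 61.02:
  vertical leg: d = 11.48 mm → contributes +4 916 924 mm⁴
  horizontal leg (remainder): d = -52.02 mm → contributes +1 574 241 mm⁴
Total I = 6 491 165 mm⁴.
For the y-axis: x̄ = 13.52 mm.
Repeating about the centroidal y-axis gives I_y = 414 537 mm⁴.
Polar second moment: J = I_x + I_y = 6 905 702 mm⁴.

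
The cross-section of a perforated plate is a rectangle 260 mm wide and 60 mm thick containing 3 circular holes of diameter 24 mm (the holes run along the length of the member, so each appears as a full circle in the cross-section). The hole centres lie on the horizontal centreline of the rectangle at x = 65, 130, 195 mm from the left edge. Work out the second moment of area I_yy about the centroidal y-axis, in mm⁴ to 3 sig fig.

I_yy ≈ 8.40 × 10⁷ mm⁴

Split into non-overlapping primitives; take the origin at the lower-left of the bounding box.
Plate: 260 × 60, A = 15 600 mm², x = 130 mm, Ī = 87 880 000 mm⁴.
Hole 1 (subtracted): ⌀24, A = 452.39 mm², x = 65 mm, Ī = 16 286 mm⁴.
Hole 2 (subtracted): ⌀24, A = 452.39 mm², x = 130 mm, Ī = 16 286 mm⁴.
Hole 3 (subtracted): ⌀24, A = 452.39 mm², x = 195 mm, Ī = 16 286 mm⁴.
By symmetry the centroid is at mid-width, x̄ = 130 mm.
Transfer each piece to the centroidal y-axis using Ī + A·d² with d = x − 130:
  plate: d = 0 mm → contributes +87 880 000 mm⁴
  hole 1: d = -65 mm → contributes −1 927 631 mm⁴
  hole 2: d = 0 mm → contributes −16 286 mm⁴
  hole 3: d = 65 mm → contributes −1 927 631 mm⁴
Total I = 84 008 452 mm⁴.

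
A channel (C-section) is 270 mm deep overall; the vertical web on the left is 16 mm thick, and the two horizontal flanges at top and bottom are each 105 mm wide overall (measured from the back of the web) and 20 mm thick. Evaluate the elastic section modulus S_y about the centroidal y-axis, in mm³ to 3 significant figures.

S_y ≈ 1.07 × 10⁵ mm³

Treat the section as a set of non-overlapping primitives; coordinates are from the bounding-box lower-left.
Web: 16 × 270, A = 4 320 mm², x = 8 mm, Ī = 92 160 mm⁴.
Top flange (beyond web): 89 × 20, A = 1 780 mm², x = 60.5 mm, Ī = 1 174 948 mm⁴.
Bottom flange (beyond web): 89 × 20, A = 1 780 mm², x = 60.5 mm, Ī = 1 174 948 mm⁴.
Centroid: x̄ = ΣA·x / ΣA = 31.718 mm.
Transfer each piece to the centroidal y-axis using Ī + A·d² with d = x − 31.718:
  web: d = -23.718 mm → contributes +2 522 404 mm⁴
  top flange (beyond web): d = 28.782 mm → contributes +2 649 479 mm⁴
  bottom flange (beyond web): d = 28.782 mm → contributes +2 649 479 mm⁴
Total I = 7 821 361 mm⁴.
Extreme fibre distance c = 73.282 mm; S = I/c = 106 730 mm³.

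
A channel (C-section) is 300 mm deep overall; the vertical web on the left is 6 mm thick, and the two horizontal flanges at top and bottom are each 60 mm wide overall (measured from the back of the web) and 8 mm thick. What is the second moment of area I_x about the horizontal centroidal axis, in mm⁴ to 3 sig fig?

Break the section into simple shapes (no overlaps), measuring from the bottom-left corner of the bounding box.
Web: 6 × 300, A = 1 800 mm², y = 150 mm, Ī = 13 500 000 mm⁴.
Top flange (beyond web): 54 × 8, A = 432 mm², y = 296 mm, Ī = 2 304 mm⁴.
Bottom flange (beyond web): 54 × 8, A = 432 mm², y = 4 mm, Ī = 2 304 mm⁴.
By symmetry the centroid is at mid-height, ȳ = 150 mm.
Transfer each piece to the horizontal centroidal axis using Ī + A·d² with d = y − 150:
  web: d = 0 mm → contributes +13 500 000 mm⁴
  top flange (beyond web): d = 146 mm → contributes +9 210 816 mm⁴
  bottom flange (beyond web): d = -146 mm → contributes +9 210 816 mm⁴
Total I = 31 921 632 mm⁴.

I_x ≈ 3.19 × 10⁷ mm⁴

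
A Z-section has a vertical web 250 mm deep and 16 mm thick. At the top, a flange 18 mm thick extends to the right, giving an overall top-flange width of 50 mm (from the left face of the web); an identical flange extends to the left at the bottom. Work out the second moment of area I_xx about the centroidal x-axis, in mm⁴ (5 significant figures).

I_xx ≈ 3.7337 × 10⁷ mm⁴

Split into non-overlapping primitives; take the origin at the lower-left of the bounding box.
Web: 16 × 250, A = 4 000 mm², y = 125 mm, Ī = 20 833 333 mm⁴.
Top flange (beyond web): 34 × 18, A = 612 mm², y = 241 mm, Ī = 16 524 mm⁴.
Bottom flange (beyond web): 34 × 18, A = 612 mm², y = 9 mm, Ī = 16 524 mm⁴.
Centroid: ȳ = ΣA·y / ΣA = 125 mm.
Transfer each piece to the centroidal x-axis using Ī + A·d² with d = y − 125:
  web: d = 0 mm → contributes +20 833 333 mm⁴
  top flange (beyond web): d = 116 mm → contributes +8 251 596 mm⁴
  bottom flange (beyond web): d = -116 mm → contributes +8 251 596 mm⁴
Total I = 37 336 525 mm⁴.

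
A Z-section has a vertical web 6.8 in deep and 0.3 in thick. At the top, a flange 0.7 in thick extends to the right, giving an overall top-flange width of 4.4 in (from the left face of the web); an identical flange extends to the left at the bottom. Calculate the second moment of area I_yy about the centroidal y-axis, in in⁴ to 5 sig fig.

Decompose the section into non-overlapping parts with the origin at the bottom-left of its bounding rectangle.
Web: 0.3 × 6.8, A = 2.04 in², x = 4.25 in, Ī = 0.0153 in⁴.
Top flange (beyond web): 4.1 × 0.7, A = 2.87 in², x = 6.45 in, Ī = 4.020392 in⁴.
Bottom flange (beyond web): 4.1 × 0.7, A = 2.87 in², x = 2.05 in, Ī = 4.020392 in⁴.
Centroid: x̄ = ΣA·x / ΣA = 4.25 in.
Transfer each piece to the centroidal y-axis using Ī + A·d² with d = x − 4.25:
  web: d = 0 in → contributes +0.0153 in⁴
  top flange (beyond web): d = 2.2 in → contributes +17.91119 in⁴
  bottom flange (beyond web): d = -2.2 in → contributes +17.91119 in⁴
Total I = 35.83768 in⁴.

I_yy ≈ 35.838 in⁴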